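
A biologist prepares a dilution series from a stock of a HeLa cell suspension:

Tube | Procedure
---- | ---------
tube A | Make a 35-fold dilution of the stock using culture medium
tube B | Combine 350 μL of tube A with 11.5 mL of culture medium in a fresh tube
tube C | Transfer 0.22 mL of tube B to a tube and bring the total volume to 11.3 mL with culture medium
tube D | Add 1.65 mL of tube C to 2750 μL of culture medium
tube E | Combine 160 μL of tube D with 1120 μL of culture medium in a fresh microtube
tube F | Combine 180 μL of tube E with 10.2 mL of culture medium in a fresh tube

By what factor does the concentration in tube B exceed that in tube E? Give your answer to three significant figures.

Step 1: 35-fold → factor 35
Step 2: 350 μL + 11.5 mL = 11850 μL total → factor 11850/350 = 33.857
Step 3: 0.22 mL brought to 11.3 mL → factor 11.3/0.22 = 51.364
Step 4: 1.65 mL + 2750 μL = 4.4 mL total → factor 4.4/1.65 = 2.6667
Step 5: 160 μL + 1120 μL = 1280 μL total → factor 1280/160 = 8
Dilution factor to tube B = 1185; to tube E = 1.2985 × 10^6
[tube B]/[tube E] = (factor to tube E)/(factor to tube B) = 1.2985 × 10^6/1185 = 1.10 × 10^3

1.10 × 10^3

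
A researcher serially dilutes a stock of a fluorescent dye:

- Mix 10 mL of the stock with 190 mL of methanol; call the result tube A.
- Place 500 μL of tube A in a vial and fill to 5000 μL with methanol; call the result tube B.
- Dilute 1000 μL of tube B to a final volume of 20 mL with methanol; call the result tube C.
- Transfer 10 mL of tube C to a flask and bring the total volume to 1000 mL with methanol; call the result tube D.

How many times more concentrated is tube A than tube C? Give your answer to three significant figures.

200

Step 1: 10 mL + 190 mL = 200 mL total → factor 200/10 = 20
Step 2: 500 μL brought to 5000 μL → factor 5000/500 = 10
Step 3: 1000 μL brought to 20 mL → factor 20000/1000 = 20
Dilution factor to tube A = 20; to tube C = 4000
[tube A]/[tube C] = (factor to tube C)/(factor to tube A) = 4000/20 = 200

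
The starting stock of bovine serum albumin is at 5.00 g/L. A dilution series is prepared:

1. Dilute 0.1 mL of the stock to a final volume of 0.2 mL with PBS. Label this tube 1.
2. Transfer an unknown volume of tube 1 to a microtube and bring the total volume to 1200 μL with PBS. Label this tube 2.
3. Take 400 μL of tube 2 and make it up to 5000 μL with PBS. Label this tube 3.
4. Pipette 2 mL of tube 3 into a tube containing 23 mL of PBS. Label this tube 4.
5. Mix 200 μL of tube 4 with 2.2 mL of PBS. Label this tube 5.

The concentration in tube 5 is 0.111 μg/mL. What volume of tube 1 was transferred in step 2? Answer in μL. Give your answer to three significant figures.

99.9 μL

Step 1: 0.1 mL brought to 0.2 mL → factor 0.2/0.1 = 2
Step 2: v brought to 1200 μL → factor = 1200 μL/v
Step 3: 400 μL brought to 5000 μL → factor 5000/400 = 12.5
Step 4: 2 mL + 23 mL = 25 mL total → factor 25/2 = 12.5
Step 5: 200 μL + 2.2 mL = 2400 μL total → factor 2400/200 = 12
Product of known-step factors = 3750
Overall factor = 5.00 g/L / (0.111 μg/mL) = 45045
Step-2 factor = 45045 / 3750 = 12.012
v = 1200 μL / 12.012 = 99.9 μL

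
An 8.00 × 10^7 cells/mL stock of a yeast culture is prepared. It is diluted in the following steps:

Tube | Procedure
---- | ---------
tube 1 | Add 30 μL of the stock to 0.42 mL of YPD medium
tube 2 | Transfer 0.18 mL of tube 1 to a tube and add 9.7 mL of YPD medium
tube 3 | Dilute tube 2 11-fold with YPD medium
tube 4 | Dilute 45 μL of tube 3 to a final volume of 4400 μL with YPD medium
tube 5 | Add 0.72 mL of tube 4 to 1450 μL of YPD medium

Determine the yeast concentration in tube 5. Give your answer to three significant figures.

Step 1: 30 μL + 0.42 mL = 450 μL total → factor 450/30 = 15
Step 2: 0.18 mL + 9.7 mL = 9.88 mL total → factor 9.88/0.18 = 54.889
Step 3: 11-fold → factor 11
Step 4: 45 μL brought to 4400 μL → factor 4400/45 = 97.778
Step 5: 0.72 mL + 1450 μL = 2.17 mL total → factor 2.17/0.72 = 3.0139
Overall dilution factor = 15 × 54.889 × 11 × 97.778 × 3.0139 = 2.6689 × 10^6
Final = 8.00 × 10^7 cells/mL / 2.6689 × 10^6 = 30.0 cells/mL

30.0 cells/mL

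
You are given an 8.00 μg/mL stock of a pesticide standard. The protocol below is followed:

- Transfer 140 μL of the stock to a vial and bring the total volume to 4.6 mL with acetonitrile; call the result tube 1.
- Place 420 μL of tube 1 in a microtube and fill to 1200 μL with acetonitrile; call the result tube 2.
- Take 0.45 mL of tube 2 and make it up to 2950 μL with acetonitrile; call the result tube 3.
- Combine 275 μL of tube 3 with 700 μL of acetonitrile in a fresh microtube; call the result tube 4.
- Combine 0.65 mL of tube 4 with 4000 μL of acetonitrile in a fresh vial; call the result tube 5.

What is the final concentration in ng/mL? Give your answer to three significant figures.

0.513 ng/mL

Step 1: 140 μL brought to 4.6 mL → factor 4600/140 = 32.857
Step 2: 420 μL brought to 1200 μL → factor 1200/420 = 2.8571
Step 3: 0.45 mL brought to 2950 μL → factor 2.95/0.45 = 6.5556
Step 4: 275 μL + 700 μL = 975 μL total → factor 975/275 = 3.5455
Step 5: 0.65 mL + 4000 μL = 4.65 mL total → factor 4.65/0.65 = 7.1538
Overall dilution factor = 32.857 × 2.8571 × 6.5556 × 3.5455 × 7.1538 = 15609
Final = 8.00 μg/mL / 15609 = 0.0005125 μg/mL = 0.513 ng/mL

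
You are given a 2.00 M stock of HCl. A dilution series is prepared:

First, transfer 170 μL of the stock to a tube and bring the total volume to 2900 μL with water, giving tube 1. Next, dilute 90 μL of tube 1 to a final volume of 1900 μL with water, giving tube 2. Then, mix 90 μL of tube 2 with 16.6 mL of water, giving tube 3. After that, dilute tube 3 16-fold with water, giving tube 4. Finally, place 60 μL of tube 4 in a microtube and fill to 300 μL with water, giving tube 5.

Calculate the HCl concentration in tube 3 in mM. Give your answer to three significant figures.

Step 1: 170 μL brought to 2900 μL → factor 2900/170 = 17.059
Step 2: 90 μL brought to 1900 μL → factor 1900/90 = 21.111
Step 3: 90 μL + 16.6 mL = 16690 μL total → factor 16690/90 = 185.44
Dilution factor through tube 3 = 17.059 × 21.111 × 185.44 = 66784
[tube 3] = 2.00 M / 66784 = 2.995 × 10^-5 M = 0.0299 mM

0.0299 mM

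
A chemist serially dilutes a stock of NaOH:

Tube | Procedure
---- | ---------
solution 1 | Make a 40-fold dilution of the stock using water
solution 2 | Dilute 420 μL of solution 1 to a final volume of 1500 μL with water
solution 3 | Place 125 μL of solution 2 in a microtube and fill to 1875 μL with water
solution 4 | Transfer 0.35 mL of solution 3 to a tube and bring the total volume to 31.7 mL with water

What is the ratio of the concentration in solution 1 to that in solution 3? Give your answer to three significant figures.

53.6

Step 1: 40-fold → factor 40
Step 2: 420 μL brought to 1500 μL → factor 1500/420 = 3.5714
Step 3: 125 μL brought to 1875 μL → factor 1875/125 = 15
Dilution factor to solution 1 = 40; to solution 3 = 2142.9
[solution 1]/[solution 3] = (factor to solution 3)/(factor to solution 1) = 2142.9/40 = 53.6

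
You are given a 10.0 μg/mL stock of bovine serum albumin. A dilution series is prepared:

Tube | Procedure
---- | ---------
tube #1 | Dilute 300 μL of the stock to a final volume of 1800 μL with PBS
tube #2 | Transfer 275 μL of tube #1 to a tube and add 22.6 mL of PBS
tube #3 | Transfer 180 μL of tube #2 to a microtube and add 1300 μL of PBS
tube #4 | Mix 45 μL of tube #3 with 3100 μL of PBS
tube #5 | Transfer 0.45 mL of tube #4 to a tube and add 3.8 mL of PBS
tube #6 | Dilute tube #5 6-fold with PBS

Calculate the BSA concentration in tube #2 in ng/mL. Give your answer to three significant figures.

20.0 ng/mL

Step 1: 300 μL brought to 1800 μL → factor 1800/300 = 6
Step 2: 275 μL + 22.6 mL = 22875 μL total → factor 22875/275 = 83.182
Dilution factor through tube #2 = 6 × 83.182 = 499.09
[tube #2] = 10.0 μg/mL / 499.09 = 0.02004 μg/mL = 20.0 ng/mL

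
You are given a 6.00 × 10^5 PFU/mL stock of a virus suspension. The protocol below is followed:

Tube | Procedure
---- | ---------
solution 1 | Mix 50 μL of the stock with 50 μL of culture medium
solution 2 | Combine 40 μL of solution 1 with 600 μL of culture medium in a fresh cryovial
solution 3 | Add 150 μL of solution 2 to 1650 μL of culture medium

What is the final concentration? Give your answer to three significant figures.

1.56 × 10^3 PFU/mL

Step 1: 50 μL + 50 μL = 100 μL total → factor 100/50 = 2
Step 2: 40 μL + 600 μL = 640 μL total → factor 640/40 = 16
Step 3: 150 μL + 1650 μL = 1800 μL total → factor 1800/150 = 12
Overall dilution factor = 2 × 16 × 12 = 384
Final = 6.00 × 10^5 PFU/mL / 384 = 1.56 × 10^3 PFU/mL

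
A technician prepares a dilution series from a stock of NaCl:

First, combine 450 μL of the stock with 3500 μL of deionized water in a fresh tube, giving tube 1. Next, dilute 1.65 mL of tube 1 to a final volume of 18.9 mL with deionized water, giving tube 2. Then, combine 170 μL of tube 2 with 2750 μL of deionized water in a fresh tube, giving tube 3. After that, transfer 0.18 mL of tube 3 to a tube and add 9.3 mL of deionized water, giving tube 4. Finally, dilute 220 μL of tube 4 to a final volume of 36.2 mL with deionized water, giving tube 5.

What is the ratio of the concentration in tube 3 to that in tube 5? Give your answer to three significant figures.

8.67 × 10^3

Step 1: 450 μL + 3500 μL = 3950 μL total → factor 3950/450 = 8.7778
Step 2: 1.65 mL brought to 18.9 mL → factor 18.9/1.65 = 11.455
Step 3: 170 μL + 2750 μL = 2920 μL total → factor 2920/170 = 17.176
Step 4: 0.18 mL + 9.3 mL = 9.48 mL total → factor 9.48/0.18 = 52.667
Step 5: 220 μL brought to 36.2 mL → factor 36200/220 = 164.55
Dilution factor to tube 3 = 1727; to tube 5 = 1.4966 × 10^7
[tube 3]/[tube 5] = (factor to tube 5)/(factor to tube 3) = 1.4966 × 10^7/1727 = 8.67 × 10^3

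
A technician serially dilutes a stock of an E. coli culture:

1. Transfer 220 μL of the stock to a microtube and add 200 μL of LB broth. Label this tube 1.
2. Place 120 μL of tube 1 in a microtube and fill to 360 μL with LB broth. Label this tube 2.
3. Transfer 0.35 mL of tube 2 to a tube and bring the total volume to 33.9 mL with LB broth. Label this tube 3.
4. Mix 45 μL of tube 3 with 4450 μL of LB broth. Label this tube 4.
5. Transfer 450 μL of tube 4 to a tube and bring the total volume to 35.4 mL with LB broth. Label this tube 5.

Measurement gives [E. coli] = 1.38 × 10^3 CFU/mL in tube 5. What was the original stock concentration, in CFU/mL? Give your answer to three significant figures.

Step 1: 220 μL + 200 μL = 420 μL total → factor 420/220 = 1.9091
Step 2: 120 μL brought to 360 μL → factor 360/120 = 3
Step 3: 0.35 mL brought to 33.9 mL → factor 33.9/0.35 = 96.857
Step 4: 45 μL + 4450 μL = 4495 μL total → factor 4495/45 = 99.889
Step 5: 450 μL brought to 35.4 mL → factor 35400/450 = 78.667
Overall dilution factor = 1.9091 × 3 × 96.857 × 99.889 × 78.667 = 4.359 × 10^6
Stock = 1.38 × 10^3 CFU/mL × 4.359 × 10^6 = 6.02 × 10^9 CFU/mL

6.02 × 10^9 CFU/mL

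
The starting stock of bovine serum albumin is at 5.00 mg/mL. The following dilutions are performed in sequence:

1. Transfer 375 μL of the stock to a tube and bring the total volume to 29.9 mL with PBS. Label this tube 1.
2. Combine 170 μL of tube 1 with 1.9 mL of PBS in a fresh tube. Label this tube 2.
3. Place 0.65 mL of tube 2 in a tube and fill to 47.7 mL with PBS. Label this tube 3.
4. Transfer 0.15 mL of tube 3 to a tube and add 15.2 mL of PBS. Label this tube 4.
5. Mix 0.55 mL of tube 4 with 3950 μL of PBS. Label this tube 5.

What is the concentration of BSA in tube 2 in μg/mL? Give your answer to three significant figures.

5.15 μg/mL

Step 1: 375 μL brought to 29.9 mL → factor 29900/375 = 79.733
Step 2: 170 μL + 1.9 mL = 2070 μL total → factor 2070/170 = 12.176
Dilution factor through tube 2 = 79.733 × 12.176 = 970.87
[tube 2] = 5.00 mg/mL / 970.87 = 0.005150 mg/mL = 5.15 μg/mL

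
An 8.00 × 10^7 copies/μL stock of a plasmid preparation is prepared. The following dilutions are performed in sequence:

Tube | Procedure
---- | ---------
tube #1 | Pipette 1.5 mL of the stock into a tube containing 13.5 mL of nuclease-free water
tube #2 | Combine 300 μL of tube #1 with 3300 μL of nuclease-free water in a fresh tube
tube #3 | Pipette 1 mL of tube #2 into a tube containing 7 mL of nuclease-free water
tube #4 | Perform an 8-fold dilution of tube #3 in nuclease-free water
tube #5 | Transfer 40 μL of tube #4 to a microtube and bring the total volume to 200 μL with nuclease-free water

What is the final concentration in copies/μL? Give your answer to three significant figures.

2.08 × 10^3 copies/μL

Step 1: 1.5 mL + 13.5 mL = 15 mL total → factor 15/1.5 = 10
Step 2: 300 μL + 3300 μL = 3600 μL total → factor 3600/300 = 12
Step 3: 1 mL + 7 mL = 8 mL total → factor 8/1 = 8
Step 4: 8-fold → factor 8
Step 5: 40 μL brought to 200 μL → factor 200/40 = 5
Overall dilution factor = 10 × 12 × 8 × 8 × 5 = 38400
Final = 8.00 × 10^7 copies/μL / 38400 = 2.08 × 10^3 copies/μL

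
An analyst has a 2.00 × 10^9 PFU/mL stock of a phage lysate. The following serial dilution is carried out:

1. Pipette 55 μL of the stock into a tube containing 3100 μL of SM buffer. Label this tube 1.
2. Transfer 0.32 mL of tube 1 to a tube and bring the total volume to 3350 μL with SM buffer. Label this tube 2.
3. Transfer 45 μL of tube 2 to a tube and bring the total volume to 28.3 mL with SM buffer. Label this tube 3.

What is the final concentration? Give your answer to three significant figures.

5.30 × 10^3 PFU/mL

Step 1: 55 μL + 3100 μL = 3155 μL total → factor 3155/55 = 57.364
Step 2: 0.32 mL brought to 3350 μL → factor 3.35/0.32 = 10.469
Step 3: 45 μL brought to 28.3 mL → factor 28300/45 = 628.89
Overall dilution factor = 57.364 × 10.469 × 628.89 = 3.7766 × 10^5
Final = 2.00 × 10^9 PFU/mL / 3.7766 × 10^5 = 5.30 × 10^3 PFU/mL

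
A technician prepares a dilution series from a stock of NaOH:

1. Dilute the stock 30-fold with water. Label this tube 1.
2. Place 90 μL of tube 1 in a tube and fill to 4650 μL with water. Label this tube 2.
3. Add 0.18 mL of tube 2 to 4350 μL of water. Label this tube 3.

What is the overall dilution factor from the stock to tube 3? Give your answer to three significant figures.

3.90 × 10^4

Step 1: 30-fold → factor 30
Step 2: 90 μL brought to 4650 μL → factor 4650/90 = 51.667
Step 3: 0.18 mL + 4350 μL = 4.53 mL total → factor 4.53/0.18 = 25.167
Overall dilution factor = 30 × 51.667 × 25.167 = 39008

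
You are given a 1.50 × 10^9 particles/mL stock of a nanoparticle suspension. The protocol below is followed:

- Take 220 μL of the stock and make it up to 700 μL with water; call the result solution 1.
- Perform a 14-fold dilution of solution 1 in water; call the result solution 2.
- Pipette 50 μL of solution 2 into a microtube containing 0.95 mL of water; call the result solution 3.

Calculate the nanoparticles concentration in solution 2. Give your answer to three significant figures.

3.37 × 10^7 particles/mL

Step 1: 220 μL brought to 700 μL → factor 700/220 = 3.1818
Step 2: 14-fold → factor 14
Dilution factor through solution 2 = 3.1818 × 14 = 44.545
[solution 2] = 1.50 × 10^9 particles/mL / 44.545 = 3.37 × 10^7 particles/mL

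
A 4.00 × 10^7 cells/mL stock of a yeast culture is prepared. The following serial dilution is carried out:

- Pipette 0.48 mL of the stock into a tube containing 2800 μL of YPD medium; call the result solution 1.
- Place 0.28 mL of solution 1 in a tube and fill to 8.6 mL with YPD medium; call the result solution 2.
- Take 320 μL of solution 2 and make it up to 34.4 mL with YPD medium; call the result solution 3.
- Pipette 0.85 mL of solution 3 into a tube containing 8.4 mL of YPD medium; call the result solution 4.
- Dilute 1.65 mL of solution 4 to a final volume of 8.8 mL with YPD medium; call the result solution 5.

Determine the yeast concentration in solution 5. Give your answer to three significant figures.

30.5 cells/mL

Step 1: 0.48 mL + 2800 μL = 3.28 mL total → factor 3.28/0.48 = 6.8333
Step 2: 0.28 mL brought to 8.6 mL → factor 8.6/0.28 = 30.714
Step 3: 320 μL brought to 34.4 mL → factor 34400/320 = 107.5
Step 4: 0.85 mL + 8.4 mL = 9.25 mL total → factor 9.25/0.85 = 10.882
Step 5: 1.65 mL brought to 8.8 mL → factor 8.8/1.65 = 5.3333
Overall dilution factor = 6.8333 × 30.714 × 107.5 × 10.882 × 5.3333 = 1.3095 × 10^6
Final = 4.00 × 10^7 cells/mL / 1.3095 × 10^6 = 30.5 cells/mL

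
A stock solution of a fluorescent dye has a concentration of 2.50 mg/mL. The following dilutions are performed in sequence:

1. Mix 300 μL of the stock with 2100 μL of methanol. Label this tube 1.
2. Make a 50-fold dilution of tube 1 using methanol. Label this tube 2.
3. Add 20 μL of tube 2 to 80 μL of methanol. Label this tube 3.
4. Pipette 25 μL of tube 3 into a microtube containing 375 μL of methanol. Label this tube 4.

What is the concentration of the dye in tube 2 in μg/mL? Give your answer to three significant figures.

Step 1: 300 μL + 2100 μL = 2400 μL total → factor 2400/300 = 8
Step 2: 50-fold → factor 50
Dilution factor through tube 2 = 8 × 50 = 400
[tube 2] = 2.50 mg/mL / 400 = 0.006250 mg/mL = 6.25 μg/mL

6.25 μg/mL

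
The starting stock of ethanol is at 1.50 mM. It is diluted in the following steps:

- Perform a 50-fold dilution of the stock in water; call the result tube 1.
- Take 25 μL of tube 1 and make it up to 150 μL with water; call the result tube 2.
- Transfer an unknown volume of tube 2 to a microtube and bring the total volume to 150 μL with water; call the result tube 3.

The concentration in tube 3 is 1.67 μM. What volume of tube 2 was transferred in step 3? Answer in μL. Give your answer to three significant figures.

50.1 μL

Step 1: 50-fold → factor 50
Step 2: 25 μL brought to 150 μL → factor 150/25 = 6
Step 3: v brought to 150 μL → factor = 150 μL/v
Product of known-step factors = 300
Overall factor = 1.50 mM / (1.67 μM) = 898.2
Step-3 factor = 898.2 / 300 = 2.994
v = 150 μL / 2.994 = 50.1 μL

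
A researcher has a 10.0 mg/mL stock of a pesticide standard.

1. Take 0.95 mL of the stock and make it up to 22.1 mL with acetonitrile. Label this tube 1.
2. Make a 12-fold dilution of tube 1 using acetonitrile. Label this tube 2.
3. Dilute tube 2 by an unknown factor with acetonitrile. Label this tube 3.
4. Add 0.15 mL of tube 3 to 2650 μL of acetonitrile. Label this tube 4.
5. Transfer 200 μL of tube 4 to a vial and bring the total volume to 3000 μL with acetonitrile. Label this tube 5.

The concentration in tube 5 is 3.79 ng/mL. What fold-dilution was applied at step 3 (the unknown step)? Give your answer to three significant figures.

33.8-fold

Step 1: 0.95 mL brought to 22.1 mL → factor 22.1/0.95 = 23.263
Step 2: 12-fold → factor 12
Step 3: unknown factor x
Step 4: 0.15 mL + 2650 μL = 2.8 mL total → factor 2.8/0.15 = 18.667
Step 5: 200 μL brought to 3000 μL → factor 3000/200 = 15
Product of known-step factors = 78164
Overall factor = 10.0 mg/mL / (3.79 ng/mL) = 2.6385 × 10^6
x = 2.6385 × 10^6 / 78164 = 33.8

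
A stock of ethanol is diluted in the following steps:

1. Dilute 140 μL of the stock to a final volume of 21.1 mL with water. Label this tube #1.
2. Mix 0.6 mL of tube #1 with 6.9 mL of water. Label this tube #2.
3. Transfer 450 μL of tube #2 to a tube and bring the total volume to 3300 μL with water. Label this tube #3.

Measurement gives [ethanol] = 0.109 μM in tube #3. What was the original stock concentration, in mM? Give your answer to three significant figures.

Step 1: 140 μL brought to 21.1 mL → factor 21100/140 = 150.71
Step 2: 0.6 mL + 6.9 mL = 7.5 mL total → factor 7.5/0.6 = 12.5
Step 3: 450 μL brought to 3300 μL → factor 3300/450 = 7.3333
Overall dilution factor = 150.71 × 12.5 × 7.3333 = 13815
Stock = 0.109 μM × 13815 = 1506 μM = 1.51 mM

1.51 mM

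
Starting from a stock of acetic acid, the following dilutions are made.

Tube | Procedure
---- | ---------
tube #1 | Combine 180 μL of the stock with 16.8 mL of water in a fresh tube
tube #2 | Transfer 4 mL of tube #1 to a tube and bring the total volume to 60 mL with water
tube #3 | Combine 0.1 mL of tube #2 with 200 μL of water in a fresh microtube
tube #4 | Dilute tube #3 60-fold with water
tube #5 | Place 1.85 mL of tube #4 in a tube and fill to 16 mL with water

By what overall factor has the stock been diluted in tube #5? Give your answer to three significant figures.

2.20 × 10^6

Step 1: 180 μL + 16.8 mL = 16980 μL total → factor 16980/180 = 94.333
Step 2: 4 mL brought to 60 mL → factor 60/4 = 15
Step 3: 0.1 mL + 200 μL = 0.3 mL total → factor 0.3/0.1 = 3
Step 4: 60-fold → factor 60
Step 5: 1.85 mL brought to 16 mL → factor 16/1.85 = 8.6486
Overall dilution factor = 94.333 × 15 × 3 × 60 × 8.6486 = 2.2028 × 10^6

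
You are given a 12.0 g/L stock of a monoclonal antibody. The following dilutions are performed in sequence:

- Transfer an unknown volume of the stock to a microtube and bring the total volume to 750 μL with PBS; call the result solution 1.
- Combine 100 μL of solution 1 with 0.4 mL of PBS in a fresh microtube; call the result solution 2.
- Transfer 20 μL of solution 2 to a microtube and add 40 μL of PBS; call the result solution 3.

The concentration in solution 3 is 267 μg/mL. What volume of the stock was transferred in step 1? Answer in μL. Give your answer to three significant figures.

250 μL

Step 1: v brought to 750 μL → factor = 750 μL/v
Step 2: 100 μL + 0.4 mL = 500 μL total → factor 500/100 = 5
Step 3: 20 μL + 40 μL = 60 μL total → factor 60/20 = 3
Product of known-step factors = 15
Overall factor = 12.0 g/L / (267 μg/mL) = 44.944
Step-1 factor = 44.944 / 15 = 2.9963
v = 750 μL / 2.9963 = 250 μL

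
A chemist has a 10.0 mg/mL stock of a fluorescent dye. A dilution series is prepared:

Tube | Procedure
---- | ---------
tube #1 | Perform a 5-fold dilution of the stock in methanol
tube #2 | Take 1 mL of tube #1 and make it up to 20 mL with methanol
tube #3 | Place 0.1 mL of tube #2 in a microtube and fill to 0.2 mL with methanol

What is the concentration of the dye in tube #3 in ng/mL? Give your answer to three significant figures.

5.00 × 10^4 ng/mL

Step 1: 5-fold → factor 5
Step 2: 1 mL brought to 20 mL → factor 20/1 = 20
Step 3: 0.1 mL brought to 0.2 mL → factor 0.2/0.1 = 2
Dilution factor through tube #3 = 5 × 20 × 2 = 200
[tube #3] = 10.0 mg/mL / 200 = 0.05000 mg/mL = 5.00 × 10^4 ng/mL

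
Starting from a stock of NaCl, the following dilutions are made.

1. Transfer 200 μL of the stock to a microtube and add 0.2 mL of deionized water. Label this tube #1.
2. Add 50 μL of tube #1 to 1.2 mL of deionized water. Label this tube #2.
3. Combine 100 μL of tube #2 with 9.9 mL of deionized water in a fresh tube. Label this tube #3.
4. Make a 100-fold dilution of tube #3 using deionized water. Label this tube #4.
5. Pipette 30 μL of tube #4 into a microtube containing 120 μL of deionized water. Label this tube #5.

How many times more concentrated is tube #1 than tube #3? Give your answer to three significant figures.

2.50 × 10^3

Step 1: 200 μL + 0.2 mL = 400 μL total → factor 400/200 = 2
Step 2: 50 μL + 1.2 mL = 1250 μL total → factor 1250/50 = 25
Step 3: 100 μL + 9.9 mL = 10000 μL total → factor 10000/100 = 100
Dilution factor to tube #1 = 2; to tube #3 = 5000
[tube #1]/[tube #3] = (factor to tube #3)/(factor to tube #1) = 5000/2 = 2.50 × 10^3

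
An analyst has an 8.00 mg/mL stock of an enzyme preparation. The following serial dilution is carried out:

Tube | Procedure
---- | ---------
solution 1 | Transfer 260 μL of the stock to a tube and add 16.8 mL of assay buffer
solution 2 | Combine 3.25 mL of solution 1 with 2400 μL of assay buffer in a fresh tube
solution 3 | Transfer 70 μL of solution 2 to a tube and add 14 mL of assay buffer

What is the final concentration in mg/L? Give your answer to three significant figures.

0.349 mg/L

Step 1: 260 μL + 16.8 mL = 17060 μL total → factor 17060/260 = 65.615
Step 2: 3.25 mL + 2400 μL = 5.65 mL total → factor 5.65/3.25 = 1.7385
Step 3: 70 μL + 14 mL = 14070 μL total → factor 14070/70 = 201
Overall dilution factor = 65.615 × 1.7385 × 201 = 22928
Final = 8.00 mg/mL / 22928 = 0.0003489 mg/mL = 0.349 mg/L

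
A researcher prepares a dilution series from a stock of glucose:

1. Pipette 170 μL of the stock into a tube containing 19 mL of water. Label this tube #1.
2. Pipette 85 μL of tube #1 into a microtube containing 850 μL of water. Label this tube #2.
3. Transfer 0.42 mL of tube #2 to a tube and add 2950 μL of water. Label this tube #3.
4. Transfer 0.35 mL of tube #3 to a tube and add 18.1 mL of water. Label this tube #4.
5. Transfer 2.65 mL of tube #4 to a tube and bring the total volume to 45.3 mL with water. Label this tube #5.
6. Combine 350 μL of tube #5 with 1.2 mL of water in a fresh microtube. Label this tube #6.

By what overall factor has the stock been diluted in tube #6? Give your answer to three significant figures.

3.97 × 10^7

Step 1: 170 μL + 19 mL = 19170 μL total → factor 19170/170 = 112.76
Step 2: 85 μL + 850 μL = 935 μL total → factor 935/85 = 11
Step 3: 0.42 mL + 2950 μL = 3.37 mL total → factor 3.37/0.42 = 8.0238
Step 4: 0.35 mL + 18.1 mL = 18.45 mL total → factor 18.45/0.35 = 52.714
Step 5: 2.65 mL brought to 45.3 mL → factor 45.3/2.65 = 17.094
Step 6: 350 μL + 1.2 mL = 1550 μL total → factor 1550/350 = 4.4286
Overall dilution factor = 112.76 × 11 × 8.0238 × 52.714 × 17.094 × 4.4286 = 3.9718 × 10^7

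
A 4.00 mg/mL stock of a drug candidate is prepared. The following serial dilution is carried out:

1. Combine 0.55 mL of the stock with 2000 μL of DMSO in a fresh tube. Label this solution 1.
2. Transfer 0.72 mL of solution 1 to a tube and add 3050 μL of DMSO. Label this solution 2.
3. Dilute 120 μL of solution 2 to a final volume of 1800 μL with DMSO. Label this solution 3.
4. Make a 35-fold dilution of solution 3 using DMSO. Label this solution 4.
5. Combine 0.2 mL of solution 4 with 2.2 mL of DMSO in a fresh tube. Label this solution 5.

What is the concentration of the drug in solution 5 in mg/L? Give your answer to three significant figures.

0.0262 mg/L

Step 1: 0.55 mL + 2000 μL = 2.55 mL total → factor 2.55/0.55 = 4.6364
Step 2: 0.72 mL + 3050 μL = 3.77 mL total → factor 3.77/0.72 = 5.2361
Step 3: 120 μL brought to 1800 μL → factor 1800/120 = 15
Step 4: 35-fold → factor 35
Step 5: 0.2 mL + 2.2 mL = 2.4 mL total → factor 2.4/0.2 = 12
Overall dilution factor = 4.6364 × 5.2361 × 15 × 35 × 12 = 1.5294 × 10^5
Final = 4.00 mg/mL / 1.5294 × 10^5 = 2.615 × 10^-5 mg/mL = 0.0262 mg/L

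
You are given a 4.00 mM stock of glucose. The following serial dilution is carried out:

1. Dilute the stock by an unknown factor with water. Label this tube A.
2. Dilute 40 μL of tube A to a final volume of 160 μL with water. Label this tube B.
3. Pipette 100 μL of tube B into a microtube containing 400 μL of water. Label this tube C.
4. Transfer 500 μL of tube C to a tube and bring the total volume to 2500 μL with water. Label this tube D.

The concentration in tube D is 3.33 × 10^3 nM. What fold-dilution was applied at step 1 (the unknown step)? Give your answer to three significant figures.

12.0-fold

Step 1: unknown factor x
Step 2: 40 μL brought to 160 μL → factor 160/40 = 4
Step 3: 100 μL + 400 μL = 500 μL total → factor 500/100 = 5
Step 4: 500 μL brought to 2500 μL → factor 2500/500 = 5
Product of known-step factors = 100
Overall factor = 4.00 mM / (3.33 × 10^3 nM) = 1201.2
x = 1201.2 / 100 = 12.0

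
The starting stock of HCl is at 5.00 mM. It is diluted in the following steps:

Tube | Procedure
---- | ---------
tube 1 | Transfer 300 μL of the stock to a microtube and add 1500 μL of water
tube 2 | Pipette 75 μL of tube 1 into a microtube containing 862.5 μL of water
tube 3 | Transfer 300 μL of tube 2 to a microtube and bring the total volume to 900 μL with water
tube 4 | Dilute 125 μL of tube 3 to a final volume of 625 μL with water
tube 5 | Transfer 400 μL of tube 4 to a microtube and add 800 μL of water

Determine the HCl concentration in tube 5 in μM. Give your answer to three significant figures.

Step 1: 300 μL + 1500 μL = 1800 μL total → factor 1800/300 = 6
Step 2: 75 μL + 862.5 μL = 937.5 μL total → factor 937.5/75 = 12.5
Step 3: 300 μL brought to 900 μL → factor 900/300 = 3
Step 4: 125 μL brought to 625 μL → factor 625/125 = 5
Step 5: 400 μL + 800 μL = 1200 μL total → factor 1200/400 = 3
Overall dilution factor = 6 × 12.5 × 3 × 5 × 3 = 3375
Final = 5.00 mM / 3375 = 0.001481 mM = 1.48 μM

1.48 μM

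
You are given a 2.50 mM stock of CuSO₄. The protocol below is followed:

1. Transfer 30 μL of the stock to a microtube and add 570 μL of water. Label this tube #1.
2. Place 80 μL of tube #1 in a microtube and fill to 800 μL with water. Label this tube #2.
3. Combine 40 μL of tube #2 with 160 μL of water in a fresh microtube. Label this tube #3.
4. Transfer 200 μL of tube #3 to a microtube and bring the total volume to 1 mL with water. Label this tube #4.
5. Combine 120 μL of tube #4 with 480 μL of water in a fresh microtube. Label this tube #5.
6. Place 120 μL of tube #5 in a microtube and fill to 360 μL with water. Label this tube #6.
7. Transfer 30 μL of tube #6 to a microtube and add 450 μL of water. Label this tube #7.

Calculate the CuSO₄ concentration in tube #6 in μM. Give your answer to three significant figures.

0.0333 μM

Step 1: 30 μL + 570 μL = 600 μL total → factor 600/30 = 20
Step 2: 80 μL brought to 800 μL → factor 800/80 = 10
Step 3: 40 μL + 160 μL = 200 μL total → factor 200/40 = 5
Step 4: 200 μL brought to 1 mL → factor 1000/200 = 5
Step 5: 120 μL + 480 μL = 600 μL total → factor 600/120 = 5
Step 6: 120 μL brought to 360 μL → factor 360/120 = 3
Dilution factor through tube #6 = 20 × 10 × 5 × 5 × 5 × 3 = 75000
[tube #6] = 2.50 mM / 75000 = 3.333 × 10^-5 mM = 0.0333 μM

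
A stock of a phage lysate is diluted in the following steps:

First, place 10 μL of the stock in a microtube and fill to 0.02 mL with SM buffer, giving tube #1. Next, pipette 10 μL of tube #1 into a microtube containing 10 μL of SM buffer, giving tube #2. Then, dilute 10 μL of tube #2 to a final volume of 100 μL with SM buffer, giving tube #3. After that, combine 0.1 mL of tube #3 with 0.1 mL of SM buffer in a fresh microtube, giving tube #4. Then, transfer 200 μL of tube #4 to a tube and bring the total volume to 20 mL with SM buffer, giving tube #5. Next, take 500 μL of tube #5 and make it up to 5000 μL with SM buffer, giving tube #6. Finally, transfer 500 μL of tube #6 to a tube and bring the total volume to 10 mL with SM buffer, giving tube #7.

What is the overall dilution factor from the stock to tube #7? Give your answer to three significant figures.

Step 1: 10 μL brought to 0.02 mL → factor 20/10 = 2
Step 2: 10 μL + 10 μL = 20 μL total → factor 20/10 = 2
Step 3: 10 μL brought to 100 μL → factor 100/10 = 10
Step 4: 0.1 mL + 0.1 mL = 0.2 mL total → factor 0.2/0.1 = 2
Step 5: 200 μL brought to 20 mL → factor 20000/200 = 100
Step 6: 500 μL brought to 5000 μL → factor 5000/500 = 10
Step 7: 500 μL brought to 10 mL → factor 10000/500 = 20
Overall dilution factor = 2 × 2 × 10 × 2 × 100 × 10 × 20 = 1.6 × 10^6

1.60 × 10^6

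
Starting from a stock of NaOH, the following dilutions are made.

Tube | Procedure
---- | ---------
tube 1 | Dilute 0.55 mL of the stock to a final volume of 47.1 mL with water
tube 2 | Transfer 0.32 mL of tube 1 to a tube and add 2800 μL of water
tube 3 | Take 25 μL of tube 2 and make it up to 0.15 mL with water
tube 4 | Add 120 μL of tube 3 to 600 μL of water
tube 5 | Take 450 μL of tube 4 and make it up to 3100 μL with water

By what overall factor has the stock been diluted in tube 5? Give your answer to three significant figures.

2.07 × 10^5

Step 1: 0.55 mL brought to 47.1 mL → factor 47.1/0.55 = 85.636
Step 2: 0.32 mL + 2800 μL = 3.12 mL total → factor 3.12/0.32 = 9.75
Step 3: 25 μL brought to 0.15 mL → factor 150/25 = 6
Step 4: 120 μL + 600 μL = 720 μL total → factor 720/120 = 6
Step 5: 450 μL brought to 3100 μL → factor 3100/450 = 6.8889
Overall dilution factor = 85.636 × 9.75 × 6 × 6 × 6.8889 = 2.0707 × 10^5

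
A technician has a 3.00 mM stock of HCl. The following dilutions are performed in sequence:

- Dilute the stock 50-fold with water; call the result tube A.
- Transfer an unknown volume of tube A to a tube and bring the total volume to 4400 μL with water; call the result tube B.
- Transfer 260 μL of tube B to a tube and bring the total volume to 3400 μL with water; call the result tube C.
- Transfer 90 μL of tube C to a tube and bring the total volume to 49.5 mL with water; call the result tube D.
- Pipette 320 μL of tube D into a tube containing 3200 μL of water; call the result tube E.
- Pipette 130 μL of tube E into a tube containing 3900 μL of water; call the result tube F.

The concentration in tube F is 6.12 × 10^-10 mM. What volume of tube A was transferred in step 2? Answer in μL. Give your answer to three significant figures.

Step 1: 50-fold → factor 50
Step 2: v brought to 4400 μL → factor = 4400 μL/v
Step 3: 260 μL brought to 3400 μL → factor 3400/260 = 13.077
Step 4: 90 μL brought to 49.5 mL → factor 49500/90 = 550
Step 5: 320 μL + 3200 μL = 3520 μL total → factor 3520/320 = 11
Step 6: 130 μL + 3900 μL = 4030 μL total → factor 4030/130 = 31
Product of known-step factors = 1.2263 × 10^8
Overall factor = 3.00 mM / (6.12 × 10^-10 mM) = 4.902 × 10^9
Step-2 factor = 4.902 × 10^9 / 1.2263 × 10^8 = 39.974
v = 4400 μL / 39.974 = 110 μL

110 μL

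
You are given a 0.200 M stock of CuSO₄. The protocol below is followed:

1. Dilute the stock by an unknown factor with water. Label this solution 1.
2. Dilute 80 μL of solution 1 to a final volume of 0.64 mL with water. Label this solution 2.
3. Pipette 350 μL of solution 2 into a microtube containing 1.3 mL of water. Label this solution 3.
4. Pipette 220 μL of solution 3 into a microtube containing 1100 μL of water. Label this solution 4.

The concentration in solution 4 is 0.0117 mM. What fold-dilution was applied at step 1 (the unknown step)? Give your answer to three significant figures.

Step 1: unknown factor x
Step 2: 80 μL brought to 0.64 mL → factor 640/80 = 8
Step 3: 350 μL + 1.3 mL = 1650 μL total → factor 1650/350 = 4.7143
Step 4: 220 μL + 1100 μL = 1320 μL total → factor 1320/220 = 6
Product of known-step factors = 226.29
Overall factor = 0.200 M / (0.0117 mM) = 17094
x = 17094 / 226.29 = 75.5

75.5-fold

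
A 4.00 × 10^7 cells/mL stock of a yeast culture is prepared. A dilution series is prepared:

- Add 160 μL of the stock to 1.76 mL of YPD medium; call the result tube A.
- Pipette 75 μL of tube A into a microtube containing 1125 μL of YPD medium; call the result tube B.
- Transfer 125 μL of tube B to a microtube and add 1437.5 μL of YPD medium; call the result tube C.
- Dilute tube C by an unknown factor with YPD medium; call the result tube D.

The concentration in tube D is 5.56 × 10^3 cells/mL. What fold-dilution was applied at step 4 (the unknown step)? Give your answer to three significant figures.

3.00-fold

Step 1: 160 μL + 1.76 mL = 1920 μL total → factor 1920/160 = 12
Step 2: 75 μL + 1125 μL = 1200 μL total → factor 1200/75 = 16
Step 3: 125 μL + 1437.5 μL = 1562.5 μL total → factor 1562.5/125 = 12.5
Step 4: unknown factor x
Product of known-step factors = 2400
Overall factor = 4.00 × 10^7 cells/mL / (5.56 × 10^3 cells/mL) = 7194.2
x = 7194.2 / 2400 = 3.00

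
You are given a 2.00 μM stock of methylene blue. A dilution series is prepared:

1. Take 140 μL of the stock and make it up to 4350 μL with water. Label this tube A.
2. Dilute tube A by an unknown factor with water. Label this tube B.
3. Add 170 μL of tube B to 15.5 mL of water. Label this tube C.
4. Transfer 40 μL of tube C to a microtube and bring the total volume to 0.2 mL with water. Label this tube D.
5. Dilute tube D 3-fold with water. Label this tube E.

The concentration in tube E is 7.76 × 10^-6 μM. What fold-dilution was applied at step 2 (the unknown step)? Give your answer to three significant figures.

6.00-fold

Step 1: 140 μL brought to 4350 μL → factor 4350/140 = 31.071
Step 2: unknown factor x
Step 3: 170 μL + 15.5 mL = 15670 μL total → factor 15670/170 = 92.176
Step 4: 40 μL brought to 0.2 mL → factor 200/40 = 5
Step 5: 3-fold → factor 3
Product of known-step factors = 42961
Overall factor = 2.00 μM / (7.76 × 10^-6 μM) = 2.5773 × 10^5
x = 2.5773 × 10^5 / 42961 = 6.00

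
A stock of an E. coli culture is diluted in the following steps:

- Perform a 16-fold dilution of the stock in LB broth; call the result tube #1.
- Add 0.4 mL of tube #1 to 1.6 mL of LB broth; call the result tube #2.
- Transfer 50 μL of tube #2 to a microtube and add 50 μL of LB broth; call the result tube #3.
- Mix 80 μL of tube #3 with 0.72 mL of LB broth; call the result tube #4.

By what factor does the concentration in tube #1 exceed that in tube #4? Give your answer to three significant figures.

100

Step 1: 16-fold → factor 16
Step 2: 0.4 mL + 1.6 mL = 2 mL total → factor 2/0.4 = 5
Step 3: 50 μL + 50 μL = 100 μL total → factor 100/50 = 2
Step 4: 80 μL + 0.72 mL = 800 μL total → factor 800/80 = 10
Dilution factor to tube #1 = 16; to tube #4 = 1600
[tube #1]/[tube #4] = (factor to tube #4)/(factor to tube #1) = 1600/16 = 100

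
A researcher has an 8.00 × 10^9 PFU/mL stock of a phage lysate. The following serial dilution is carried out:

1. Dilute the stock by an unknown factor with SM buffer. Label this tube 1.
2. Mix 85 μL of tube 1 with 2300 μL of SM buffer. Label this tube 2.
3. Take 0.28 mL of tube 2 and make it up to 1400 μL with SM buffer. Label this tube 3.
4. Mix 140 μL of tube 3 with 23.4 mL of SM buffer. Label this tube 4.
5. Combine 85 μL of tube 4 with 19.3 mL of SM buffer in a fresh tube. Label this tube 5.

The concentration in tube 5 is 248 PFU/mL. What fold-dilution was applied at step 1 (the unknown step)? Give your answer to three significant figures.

6.00-fold

Step 1: unknown factor x
Step 2: 85 μL + 2300 μL = 2385 μL total → factor 2385/85 = 28.059
Step 3: 0.28 mL brought to 1400 μL → factor 1.4/0.28 = 5
Step 4: 140 μL + 23.4 mL = 23540 μL total → factor 23540/140 = 168.14
Step 5: 85 μL + 19.3 mL = 19385 μL total → factor 19385/85 = 228.06
Product of known-step factors = 5.3798 × 10^6
Overall factor = 8.00 × 10^9 PFU/mL / (248 PFU/mL) = 3.2258 × 10^7
x = 3.2258 × 10^7 / 5.3798 × 10^6 = 6.00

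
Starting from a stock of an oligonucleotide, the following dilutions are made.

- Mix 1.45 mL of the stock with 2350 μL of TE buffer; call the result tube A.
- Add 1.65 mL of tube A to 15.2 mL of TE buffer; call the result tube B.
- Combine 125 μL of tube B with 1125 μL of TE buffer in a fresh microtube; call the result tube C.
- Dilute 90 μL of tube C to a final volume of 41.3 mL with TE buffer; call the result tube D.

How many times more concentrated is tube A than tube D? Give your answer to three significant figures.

Step 1: 1.45 mL + 2350 μL = 3.8 mL total → factor 3.8/1.45 = 2.6207
Step 2: 1.65 mL + 15.2 mL = 16.85 mL total → factor 16.85/1.65 = 10.212
Step 3: 125 μL + 1125 μL = 1250 μL total → factor 1250/125 = 10
Step 4: 90 μL brought to 41.3 mL → factor 41300/90 = 458.89
Dilution factor to tube A = 2.6207; to tube D = 1.2281 × 10^5
[tube A]/[tube D] = (factor to tube D)/(factor to tube A) = 1.2281 × 10^5/2.6207 = 4.69 × 10^4

4.69 × 10^4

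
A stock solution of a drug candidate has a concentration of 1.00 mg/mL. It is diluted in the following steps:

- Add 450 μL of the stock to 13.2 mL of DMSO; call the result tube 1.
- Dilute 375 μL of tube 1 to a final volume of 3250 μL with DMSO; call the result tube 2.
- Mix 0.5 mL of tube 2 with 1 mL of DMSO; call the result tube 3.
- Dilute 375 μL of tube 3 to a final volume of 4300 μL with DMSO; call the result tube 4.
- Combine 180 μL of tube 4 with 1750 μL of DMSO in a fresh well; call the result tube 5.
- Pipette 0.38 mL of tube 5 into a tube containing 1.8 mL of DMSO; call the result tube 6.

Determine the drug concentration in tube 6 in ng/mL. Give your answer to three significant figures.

Step 1: 450 μL + 13.2 mL = 13650 μL total → factor 13650/450 = 30.333
Step 2: 375 μL brought to 3250 μL → factor 3250/375 = 8.6667
Step 3: 0.5 mL + 1 mL = 1.5 mL total → factor 1.5/0.5 = 3
Step 4: 375 μL brought to 4300 μL → factor 4300/375 = 11.467
Step 5: 180 μL + 1750 μL = 1930 μL total → factor 1930/180 = 10.722
Step 6: 0.38 mL + 1.8 mL = 2.18 mL total → factor 2.18/0.38 = 5.7368
Overall dilution factor = 30.333 × 8.6667 × 3 × 11.467 × 10.722 × 5.7368 = 5.5627 × 10^5
Final = 1.00 mg/mL / 5.5627 × 10^5 = 1.798 × 10^-6 mg/mL = 1.80 ng/mL

1.80 ng/mL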